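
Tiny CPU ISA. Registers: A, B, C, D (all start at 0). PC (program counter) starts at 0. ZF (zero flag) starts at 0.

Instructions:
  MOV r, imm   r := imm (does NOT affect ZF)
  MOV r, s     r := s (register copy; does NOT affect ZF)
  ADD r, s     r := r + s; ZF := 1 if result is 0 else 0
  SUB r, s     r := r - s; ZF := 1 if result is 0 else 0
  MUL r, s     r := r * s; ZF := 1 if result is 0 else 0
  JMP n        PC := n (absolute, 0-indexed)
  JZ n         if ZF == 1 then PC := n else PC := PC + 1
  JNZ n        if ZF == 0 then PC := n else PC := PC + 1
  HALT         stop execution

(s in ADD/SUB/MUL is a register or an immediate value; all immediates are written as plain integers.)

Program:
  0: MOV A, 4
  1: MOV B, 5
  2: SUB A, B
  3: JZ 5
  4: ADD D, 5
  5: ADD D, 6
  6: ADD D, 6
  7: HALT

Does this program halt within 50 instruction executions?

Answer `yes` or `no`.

Step 1: PC=0 exec 'MOV A, 4'. After: A=4 B=0 C=0 D=0 ZF=0 PC=1
Step 2: PC=1 exec 'MOV B, 5'. After: A=4 B=5 C=0 D=0 ZF=0 PC=2
Step 3: PC=2 exec 'SUB A, B'. After: A=-1 B=5 C=0 D=0 ZF=0 PC=3
Step 4: PC=3 exec 'JZ 5'. After: A=-1 B=5 C=0 D=0 ZF=0 PC=4
Step 5: PC=4 exec 'ADD D, 5'. After: A=-1 B=5 C=0 D=5 ZF=0 PC=5
Step 6: PC=5 exec 'ADD D, 6'. After: A=-1 B=5 C=0 D=11 ZF=0 PC=6
Step 7: PC=6 exec 'ADD D, 6'. After: A=-1 B=5 C=0 D=17 ZF=0 PC=7
Step 8: PC=7 exec 'HALT'. After: A=-1 B=5 C=0 D=17 ZF=0 PC=7 HALTED

Answer: yes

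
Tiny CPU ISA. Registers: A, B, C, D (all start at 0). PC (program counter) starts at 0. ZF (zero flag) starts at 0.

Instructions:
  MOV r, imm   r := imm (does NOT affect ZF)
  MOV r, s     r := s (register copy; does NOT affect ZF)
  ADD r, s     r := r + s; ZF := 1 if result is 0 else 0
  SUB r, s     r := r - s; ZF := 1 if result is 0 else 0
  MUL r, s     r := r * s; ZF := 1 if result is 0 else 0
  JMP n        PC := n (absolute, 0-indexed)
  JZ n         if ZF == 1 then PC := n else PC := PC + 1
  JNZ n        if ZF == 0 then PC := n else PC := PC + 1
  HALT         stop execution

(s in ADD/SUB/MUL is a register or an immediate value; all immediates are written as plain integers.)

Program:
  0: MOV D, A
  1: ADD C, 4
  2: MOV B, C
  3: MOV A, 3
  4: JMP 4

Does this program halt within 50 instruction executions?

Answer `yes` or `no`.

Step 1: PC=0 exec 'MOV D, A'. After: A=0 B=0 C=0 D=0 ZF=0 PC=1
Step 2: PC=1 exec 'ADD C, 4'. After: A=0 B=0 C=4 D=0 ZF=0 PC=2
Step 3: PC=2 exec 'MOV B, C'. After: A=0 B=4 C=4 D=0 ZF=0 PC=3
Step 4: PC=3 exec 'MOV A, 3'. After: A=3 B=4 C=4 D=0 ZF=0 PC=4
Step 5: PC=4 exec 'JMP 4'. After: A=3 B=4 C=4 D=0 ZF=0 PC=4
State after step 5 equals state after step 4: the program is in a cycle of length 1 and will never halt.

Answer: no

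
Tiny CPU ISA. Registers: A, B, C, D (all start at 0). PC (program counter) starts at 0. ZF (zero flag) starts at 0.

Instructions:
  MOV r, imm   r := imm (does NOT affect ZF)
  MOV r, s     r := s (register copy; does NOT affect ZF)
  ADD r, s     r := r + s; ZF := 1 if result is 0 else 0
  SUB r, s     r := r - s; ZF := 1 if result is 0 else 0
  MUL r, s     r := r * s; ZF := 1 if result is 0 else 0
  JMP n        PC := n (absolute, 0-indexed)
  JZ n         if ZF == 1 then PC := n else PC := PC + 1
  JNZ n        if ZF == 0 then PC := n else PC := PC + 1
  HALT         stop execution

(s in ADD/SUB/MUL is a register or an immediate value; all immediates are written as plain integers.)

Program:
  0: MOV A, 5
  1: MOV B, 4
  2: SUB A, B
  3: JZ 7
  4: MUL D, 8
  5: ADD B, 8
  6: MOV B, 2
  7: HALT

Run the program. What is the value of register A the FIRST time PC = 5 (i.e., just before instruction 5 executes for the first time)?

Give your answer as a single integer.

Step 1: PC=0 exec 'MOV A, 5'. After: A=5 B=0 C=0 D=0 ZF=0 PC=1
Step 2: PC=1 exec 'MOV B, 4'. After: A=5 B=4 C=0 D=0 ZF=0 PC=2
Step 3: PC=2 exec 'SUB A, B'. After: A=1 B=4 C=0 D=0 ZF=0 PC=3
Step 4: PC=3 exec 'JZ 7'. After: A=1 B=4 C=0 D=0 ZF=0 PC=4
Step 5: PC=4 exec 'MUL D, 8'. After: A=1 B=4 C=0 D=0 ZF=1 PC=5
First time PC=5: A=1

1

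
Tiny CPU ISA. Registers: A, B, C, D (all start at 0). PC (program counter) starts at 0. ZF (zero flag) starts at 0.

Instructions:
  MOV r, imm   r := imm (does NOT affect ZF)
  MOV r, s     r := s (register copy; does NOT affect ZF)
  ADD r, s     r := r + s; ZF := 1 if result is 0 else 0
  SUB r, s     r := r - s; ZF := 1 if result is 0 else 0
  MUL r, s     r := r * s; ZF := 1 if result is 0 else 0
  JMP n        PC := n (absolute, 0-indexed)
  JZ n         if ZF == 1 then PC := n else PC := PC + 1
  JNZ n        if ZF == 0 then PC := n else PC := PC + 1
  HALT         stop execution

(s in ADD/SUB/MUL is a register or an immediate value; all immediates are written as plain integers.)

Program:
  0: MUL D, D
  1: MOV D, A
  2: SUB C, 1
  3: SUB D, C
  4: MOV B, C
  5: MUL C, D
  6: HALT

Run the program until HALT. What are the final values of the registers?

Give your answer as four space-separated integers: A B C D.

Answer: 0 -1 -1 1

Derivation:
Step 1: PC=0 exec 'MUL D, D'. After: A=0 B=0 C=0 D=0 ZF=1 PC=1
Step 2: PC=1 exec 'MOV D, A'. After: A=0 B=0 C=0 D=0 ZF=1 PC=2
Step 3: PC=2 exec 'SUB C, 1'. After: A=0 B=0 C=-1 D=0 ZF=0 PC=3
Step 4: PC=3 exec 'SUB D, C'. After: A=0 B=0 C=-1 D=1 ZF=0 PC=4
Step 5: PC=4 exec 'MOV B, C'. After: A=0 B=-1 C=-1 D=1 ZF=0 PC=5
Step 6: PC=5 exec 'MUL C, D'. After: A=0 B=-1 C=-1 D=1 ZF=0 PC=6
Step 7: PC=6 exec 'HALT'. After: A=0 B=-1 C=-1 D=1 ZF=0 PC=6 HALTED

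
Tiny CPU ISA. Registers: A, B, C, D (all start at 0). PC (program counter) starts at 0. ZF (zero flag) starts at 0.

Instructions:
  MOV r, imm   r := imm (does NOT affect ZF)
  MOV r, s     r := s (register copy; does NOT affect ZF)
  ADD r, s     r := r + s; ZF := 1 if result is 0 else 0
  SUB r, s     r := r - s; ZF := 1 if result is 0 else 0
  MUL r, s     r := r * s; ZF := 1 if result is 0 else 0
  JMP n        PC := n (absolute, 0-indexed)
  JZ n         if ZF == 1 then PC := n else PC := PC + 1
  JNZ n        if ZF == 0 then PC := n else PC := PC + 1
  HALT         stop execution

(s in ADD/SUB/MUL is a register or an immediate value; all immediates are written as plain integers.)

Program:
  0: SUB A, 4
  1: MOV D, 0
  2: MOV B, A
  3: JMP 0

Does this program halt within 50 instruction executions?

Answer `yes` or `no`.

Answer: no

Derivation:
Step 1: PC=0 exec 'SUB A, 4'. After: A=-4 B=0 C=0 D=0 ZF=0 PC=1
Step 2: PC=1 exec 'MOV D, 0'. After: A=-4 B=0 C=0 D=0 ZF=0 PC=2
Step 3: PC=2 exec 'MOV B, A'. After: A=-4 B=-4 C=0 D=0 ZF=0 PC=3
Step 4: PC=3 exec 'JMP 0'. After: A=-4 B=-4 C=0 D=0 ZF=0 PC=0
Step 5: PC=0 exec 'SUB A, 4'. After: A=-8 B=-4 C=0 D=0 ZF=0 PC=1
Step 6: PC=1 exec 'MOV D, 0'. After: A=-8 B=-4 C=0 D=0 ZF=0 PC=2
Step 7: PC=2 exec 'MOV B, A'. After: A=-8 B=-8 C=0 D=0 ZF=0 PC=3
Step 8: PC=3 exec 'JMP 0'. After: A=-8 B=-8 C=0 D=0 ZF=0 PC=0
Step 9: PC=0 exec 'SUB A, 4'. After: A=-12 B=-8 C=0 D=0 ZF=0 PC=1
Step 10: PC=1 exec 'MOV D, 0'. After: A=-12 B=-8 C=0 D=0 ZF=0 PC=2
Step 11: PC=2 exec 'MOV B, A'. After: A=-12 B=-12 C=0 D=0 ZF=0 PC=3
Step 12: PC=3 exec 'JMP 0'. After: A=-12 B=-12 C=0 D=0 ZF=0 PC=0
Step 13: PC=0 exec 'SUB A, 4'. After: A=-16 B=-12 C=0 D=0 ZF=0 PC=1
Step 14: PC=1 exec 'MOV D, 0'. After: A=-16 B=-12 C=0 D=0 ZF=0 PC=2
Step 15: PC=2 exec 'MOV B, A'. After: A=-16 B=-16 C=0 D=0 ZF=0 PC=3
After 50 steps: not halted. PC revisits the same instructions with no path to HALT; will never halt.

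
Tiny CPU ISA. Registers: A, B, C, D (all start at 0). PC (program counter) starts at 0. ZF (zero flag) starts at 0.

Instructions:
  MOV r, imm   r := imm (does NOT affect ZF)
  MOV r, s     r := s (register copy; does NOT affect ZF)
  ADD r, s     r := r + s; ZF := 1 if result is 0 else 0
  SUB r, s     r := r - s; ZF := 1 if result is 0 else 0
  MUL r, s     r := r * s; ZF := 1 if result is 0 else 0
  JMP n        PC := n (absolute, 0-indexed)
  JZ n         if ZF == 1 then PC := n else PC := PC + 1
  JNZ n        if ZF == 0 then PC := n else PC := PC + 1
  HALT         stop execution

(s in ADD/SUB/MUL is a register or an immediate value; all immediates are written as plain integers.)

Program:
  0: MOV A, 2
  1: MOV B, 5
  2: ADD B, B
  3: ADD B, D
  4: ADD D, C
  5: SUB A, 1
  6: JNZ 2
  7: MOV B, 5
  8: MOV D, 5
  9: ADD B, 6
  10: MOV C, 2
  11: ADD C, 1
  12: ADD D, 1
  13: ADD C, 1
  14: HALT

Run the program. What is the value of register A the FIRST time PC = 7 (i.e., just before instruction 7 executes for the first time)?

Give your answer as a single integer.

Step 1: PC=0 exec 'MOV A, 2'. After: A=2 B=0 C=0 D=0 ZF=0 PC=1
Step 2: PC=1 exec 'MOV B, 5'. After: A=2 B=5 C=0 D=0 ZF=0 PC=2
Step 3: PC=2 exec 'ADD B, B'. After: A=2 B=10 C=0 D=0 ZF=0 PC=3
Step 4: PC=3 exec 'ADD B, D'. After: A=2 B=10 C=0 D=0 ZF=0 PC=4
Step 5: PC=4 exec 'ADD D, C'. After: A=2 B=10 C=0 D=0 ZF=1 PC=5
Step 6: PC=5 exec 'SUB A, 1'. After: A=1 B=10 C=0 D=0 ZF=0 PC=6
Step 7: PC=6 exec 'JNZ 2'. After: A=1 B=10 C=0 D=0 ZF=0 PC=2
Step 8: PC=2 exec 'ADD B, B'. After: A=1 B=20 C=0 D=0 ZF=0 PC=3
Step 9: PC=3 exec 'ADD B, D'. After: A=1 B=20 C=0 D=0 ZF=0 PC=4
Step 10: PC=4 exec 'ADD D, C'. After: A=1 B=20 C=0 D=0 ZF=1 PC=5
Step 11: PC=5 exec 'SUB A, 1'. After: A=0 B=20 C=0 D=0 ZF=1 PC=6
Step 12: PC=6 exec 'JNZ 2'. After: A=0 B=20 C=0 D=0 ZF=1 PC=7
First time PC=7: A=0

0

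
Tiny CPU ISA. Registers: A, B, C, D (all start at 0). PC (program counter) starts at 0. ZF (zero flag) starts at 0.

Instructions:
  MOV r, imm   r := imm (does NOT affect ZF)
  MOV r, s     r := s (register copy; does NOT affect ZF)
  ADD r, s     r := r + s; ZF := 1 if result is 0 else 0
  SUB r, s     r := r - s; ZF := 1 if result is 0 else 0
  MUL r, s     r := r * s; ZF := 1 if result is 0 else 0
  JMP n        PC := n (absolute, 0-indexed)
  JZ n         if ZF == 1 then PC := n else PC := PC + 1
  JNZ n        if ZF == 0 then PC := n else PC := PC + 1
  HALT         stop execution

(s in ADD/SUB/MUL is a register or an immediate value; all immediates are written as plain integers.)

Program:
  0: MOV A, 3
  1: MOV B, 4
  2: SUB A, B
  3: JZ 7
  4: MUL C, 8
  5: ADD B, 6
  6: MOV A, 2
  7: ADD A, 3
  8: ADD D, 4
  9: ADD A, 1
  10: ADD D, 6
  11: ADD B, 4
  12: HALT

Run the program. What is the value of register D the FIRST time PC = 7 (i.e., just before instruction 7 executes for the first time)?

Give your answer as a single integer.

Step 1: PC=0 exec 'MOV A, 3'. After: A=3 B=0 C=0 D=0 ZF=0 PC=1
Step 2: PC=1 exec 'MOV B, 4'. After: A=3 B=4 C=0 D=0 ZF=0 PC=2
Step 3: PC=2 exec 'SUB A, B'. After: A=-1 B=4 C=0 D=0 ZF=0 PC=3
Step 4: PC=3 exec 'JZ 7'. After: A=-1 B=4 C=0 D=0 ZF=0 PC=4
Step 5: PC=4 exec 'MUL C, 8'. After: A=-1 B=4 C=0 D=0 ZF=1 PC=5
Step 6: PC=5 exec 'ADD B, 6'. After: A=-1 B=10 C=0 D=0 ZF=0 PC=6
Step 7: PC=6 exec 'MOV A, 2'. After: A=2 B=10 C=0 D=0 ZF=0 PC=7
First time PC=7: D=0

0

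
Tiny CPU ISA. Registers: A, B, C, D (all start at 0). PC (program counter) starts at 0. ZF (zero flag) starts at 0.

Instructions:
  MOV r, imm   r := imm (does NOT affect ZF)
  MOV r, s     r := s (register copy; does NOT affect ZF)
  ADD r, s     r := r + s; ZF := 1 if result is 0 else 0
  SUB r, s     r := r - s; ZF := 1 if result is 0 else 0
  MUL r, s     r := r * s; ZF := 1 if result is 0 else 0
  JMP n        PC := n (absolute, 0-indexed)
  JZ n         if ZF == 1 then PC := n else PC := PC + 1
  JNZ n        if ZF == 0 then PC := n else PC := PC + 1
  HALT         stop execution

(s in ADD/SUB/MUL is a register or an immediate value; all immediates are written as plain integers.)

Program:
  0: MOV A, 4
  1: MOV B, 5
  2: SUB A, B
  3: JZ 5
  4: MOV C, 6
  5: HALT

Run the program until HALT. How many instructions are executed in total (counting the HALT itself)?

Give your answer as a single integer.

Answer: 6

Derivation:
Step 1: PC=0 exec 'MOV A, 4'. After: A=4 B=0 C=0 D=0 ZF=0 PC=1
Step 2: PC=1 exec 'MOV B, 5'. After: A=4 B=5 C=0 D=0 ZF=0 PC=2
Step 3: PC=2 exec 'SUB A, B'. After: A=-1 B=5 C=0 D=0 ZF=0 PC=3
Step 4: PC=3 exec 'JZ 5'. After: A=-1 B=5 C=0 D=0 ZF=0 PC=4
Step 5: PC=4 exec 'MOV C, 6'. After: A=-1 B=5 C=6 D=0 ZF=0 PC=5
Step 6: PC=5 exec 'HALT'. After: A=-1 B=5 C=6 D=0 ZF=0 PC=5 HALTED
Total instructions executed: 6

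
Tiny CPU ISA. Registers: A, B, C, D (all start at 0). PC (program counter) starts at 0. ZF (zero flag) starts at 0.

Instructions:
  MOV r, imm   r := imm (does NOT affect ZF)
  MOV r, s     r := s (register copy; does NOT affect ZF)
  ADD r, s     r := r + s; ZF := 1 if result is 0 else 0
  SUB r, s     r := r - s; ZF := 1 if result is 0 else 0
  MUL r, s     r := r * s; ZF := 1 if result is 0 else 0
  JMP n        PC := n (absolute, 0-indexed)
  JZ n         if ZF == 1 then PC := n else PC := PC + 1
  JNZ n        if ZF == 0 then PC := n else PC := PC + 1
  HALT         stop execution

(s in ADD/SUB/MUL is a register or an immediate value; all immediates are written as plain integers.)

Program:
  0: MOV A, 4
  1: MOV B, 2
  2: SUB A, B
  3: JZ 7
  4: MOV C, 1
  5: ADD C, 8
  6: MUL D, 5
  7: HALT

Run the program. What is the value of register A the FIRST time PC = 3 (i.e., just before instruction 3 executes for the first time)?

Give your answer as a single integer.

Step 1: PC=0 exec 'MOV A, 4'. After: A=4 B=0 C=0 D=0 ZF=0 PC=1
Step 2: PC=1 exec 'MOV B, 2'. After: A=4 B=2 C=0 D=0 ZF=0 PC=2
Step 3: PC=2 exec 'SUB A, B'. After: A=2 B=2 C=0 D=0 ZF=0 PC=3
First time PC=3: A=2

2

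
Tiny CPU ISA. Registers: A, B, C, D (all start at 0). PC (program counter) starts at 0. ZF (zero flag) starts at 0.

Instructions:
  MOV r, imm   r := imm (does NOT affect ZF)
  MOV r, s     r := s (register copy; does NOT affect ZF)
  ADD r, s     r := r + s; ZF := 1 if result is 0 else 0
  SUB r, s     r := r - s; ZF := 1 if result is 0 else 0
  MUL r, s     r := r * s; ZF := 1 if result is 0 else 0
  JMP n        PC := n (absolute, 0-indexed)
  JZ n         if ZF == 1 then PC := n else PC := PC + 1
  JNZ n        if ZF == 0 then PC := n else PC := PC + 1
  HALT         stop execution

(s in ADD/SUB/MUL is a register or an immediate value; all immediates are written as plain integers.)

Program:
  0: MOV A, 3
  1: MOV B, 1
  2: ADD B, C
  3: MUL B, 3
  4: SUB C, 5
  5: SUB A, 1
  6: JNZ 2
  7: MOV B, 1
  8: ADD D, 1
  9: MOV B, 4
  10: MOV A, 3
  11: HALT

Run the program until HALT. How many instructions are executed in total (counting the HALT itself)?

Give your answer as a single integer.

Step 1: PC=0 exec 'MOV A, 3'. After: A=3 B=0 C=0 D=0 ZF=0 PC=1
Step 2: PC=1 exec 'MOV B, 1'. After: A=3 B=1 C=0 D=0 ZF=0 PC=2
Step 3: PC=2 exec 'ADD B, C'. After: A=3 B=1 C=0 D=0 ZF=0 PC=3
Step 4: PC=3 exec 'MUL B, 3'. After: A=3 B=3 C=0 D=0 ZF=0 PC=4
Step 5: PC=4 exec 'SUB C, 5'. After: A=3 B=3 C=-5 D=0 ZF=0 PC=5
Step 6: PC=5 exec 'SUB A, 1'. After: A=2 B=3 C=-5 D=0 ZF=0 PC=6
Step 7: PC=6 exec 'JNZ 2'. After: A=2 B=3 C=-5 D=0 ZF=0 PC=2
Step 8: PC=2 exec 'ADD B, C'. After: A=2 B=-2 C=-5 D=0 ZF=0 PC=3
Step 9: PC=3 exec 'MUL B, 3'. After: A=2 B=-6 C=-5 D=0 ZF=0 PC=4
Step 10: PC=4 exec 'SUB C, 5'. After: A=2 B=-6 C=-10 D=0 ZF=0 PC=5
Step 11: PC=5 exec 'SUB A, 1'. After: A=1 B=-6 C=-10 D=0 ZF=0 PC=6
Step 12: PC=6 exec 'JNZ 2'. After: A=1 B=-6 C=-10 D=0 ZF=0 PC=2
Step 13: PC=2 exec 'ADD B, C'. After: A=1 B=-16 C=-10 D=0 ZF=0 PC=3
Step 14: PC=3 exec 'MUL B, 3'. After: A=1 B=-48 C=-10 D=0 ZF=0 PC=4
Step 15: PC=4 exec 'SUB C, 5'. After: A=1 B=-48 C=-15 D=0 ZF=0 PC=5
Step 16: PC=5 exec 'SUB A, 1'. After: A=0 B=-48 C=-15 D=0 ZF=1 PC=6
Step 17: PC=6 exec 'JNZ 2'. After: A=0 B=-48 C=-15 D=0 ZF=1 PC=7
Step 18: PC=7 exec 'MOV B, 1'. After: A=0 B=1 C=-15 D=0 ZF=1 PC=8
Step 19: PC=8 exec 'ADD D, 1'. After: A=0 B=1 C=-15 D=1 ZF=0 PC=9
Step 20: PC=9 exec 'MOV B, 4'. After: A=0 B=4 C=-15 D=1 ZF=0 PC=10
Step 21: PC=10 exec 'MOV A, 3'. After: A=3 B=4 C=-15 D=1 ZF=0 PC=11
Step 22: PC=11 exec 'HALT'. After: A=3 B=4 C=-15 D=1 ZF=0 PC=11 HALTED
Total instructions executed: 22

Answer: 22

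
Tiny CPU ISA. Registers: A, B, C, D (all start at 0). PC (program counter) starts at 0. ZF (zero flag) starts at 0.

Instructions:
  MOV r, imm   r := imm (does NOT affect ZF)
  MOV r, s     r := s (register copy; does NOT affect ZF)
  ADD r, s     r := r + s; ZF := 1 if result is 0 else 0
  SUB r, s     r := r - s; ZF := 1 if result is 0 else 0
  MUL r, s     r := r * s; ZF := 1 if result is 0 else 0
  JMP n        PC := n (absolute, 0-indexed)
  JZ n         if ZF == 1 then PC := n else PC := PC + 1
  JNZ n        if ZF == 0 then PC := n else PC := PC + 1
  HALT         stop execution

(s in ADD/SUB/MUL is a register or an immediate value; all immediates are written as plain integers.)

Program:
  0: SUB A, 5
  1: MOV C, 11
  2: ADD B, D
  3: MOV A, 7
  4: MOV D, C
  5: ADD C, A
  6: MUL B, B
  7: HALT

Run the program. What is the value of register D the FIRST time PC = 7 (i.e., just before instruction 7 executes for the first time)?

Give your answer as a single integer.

Step 1: PC=0 exec 'SUB A, 5'. After: A=-5 B=0 C=0 D=0 ZF=0 PC=1
Step 2: PC=1 exec 'MOV C, 11'. After: A=-5 B=0 C=11 D=0 ZF=0 PC=2
Step 3: PC=2 exec 'ADD B, D'. After: A=-5 B=0 C=11 D=0 ZF=1 PC=3
Step 4: PC=3 exec 'MOV A, 7'. After: A=7 B=0 C=11 D=0 ZF=1 PC=4
Step 5: PC=4 exec 'MOV D, C'. After: A=7 B=0 C=11 D=11 ZF=1 PC=5
Step 6: PC=5 exec 'ADD C, A'. After: A=7 B=0 C=18 D=11 ZF=0 PC=6
Step 7: PC=6 exec 'MUL B, B'. After: A=7 B=0 C=18 D=11 ZF=1 PC=7
First time PC=7: D=11

11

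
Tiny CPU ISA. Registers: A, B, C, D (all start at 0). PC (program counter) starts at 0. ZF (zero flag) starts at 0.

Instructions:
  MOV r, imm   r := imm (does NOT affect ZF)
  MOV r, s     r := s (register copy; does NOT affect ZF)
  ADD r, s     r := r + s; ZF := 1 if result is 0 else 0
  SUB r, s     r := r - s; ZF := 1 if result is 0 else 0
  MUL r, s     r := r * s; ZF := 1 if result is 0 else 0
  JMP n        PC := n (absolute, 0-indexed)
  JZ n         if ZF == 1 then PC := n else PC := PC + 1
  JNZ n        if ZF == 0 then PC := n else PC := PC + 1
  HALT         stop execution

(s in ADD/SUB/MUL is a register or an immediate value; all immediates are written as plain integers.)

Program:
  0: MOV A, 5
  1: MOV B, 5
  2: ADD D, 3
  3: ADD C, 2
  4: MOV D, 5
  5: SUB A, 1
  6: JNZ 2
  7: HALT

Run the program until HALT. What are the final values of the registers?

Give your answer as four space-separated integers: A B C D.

Step 1: PC=0 exec 'MOV A, 5'. After: A=5 B=0 C=0 D=0 ZF=0 PC=1
Step 2: PC=1 exec 'MOV B, 5'. After: A=5 B=5 C=0 D=0 ZF=0 PC=2
Step 3: PC=2 exec 'ADD D, 3'. After: A=5 B=5 C=0 D=3 ZF=0 PC=3
Step 4: PC=3 exec 'ADD C, 2'. After: A=5 B=5 C=2 D=3 ZF=0 PC=4
Step 5: PC=4 exec 'MOV D, 5'. After: A=5 B=5 C=2 D=5 ZF=0 PC=5
Step 6: PC=5 exec 'SUB A, 1'. After: A=4 B=5 C=2 D=5 ZF=0 PC=6
Step 7: PC=6 exec 'JNZ 2'. After: A=4 B=5 C=2 D=5 ZF=0 PC=2
Step 8: PC=2 exec 'ADD D, 3'. After: A=4 B=5 C=2 D=8 ZF=0 PC=3
Step 9: PC=3 exec 'ADD C, 2'. After: A=4 B=5 C=4 D=8 ZF=0 PC=4
Step 10: PC=4 exec 'MOV D, 5'. After: A=4 B=5 C=4 D=5 ZF=0 PC=5
Step 11: PC=5 exec 'SUB A, 1'. After: A=3 B=5 C=4 D=5 ZF=0 PC=6
Step 12: PC=6 exec 'JNZ 2'. After: A=3 B=5 C=4 D=5 ZF=0 PC=2
Step 13: PC=2 exec 'ADD D, 3'. After: A=3 B=5 C=4 D=8 ZF=0 PC=3
Step 14: PC=3 exec 'ADD C, 2'. After: A=3 B=5 C=6 D=8 ZF=0 PC=4
Step 15: PC=4 exec 'MOV D, 5'. After: A=3 B=5 C=6 D=5 ZF=0 PC=5
Step 16: PC=5 exec 'SUB A, 1'. After: A=2 B=5 C=6 D=5 ZF=0 PC=6
Step 17: PC=6 exec 'JNZ 2'. After: A=2 B=5 C=6 D=5 ZF=0 PC=2
Step 18: PC=2 exec 'ADD D, 3'. After: A=2 B=5 C=6 D=8 ZF=0 PC=3
Step 19: PC=3 exec 'ADD C, 2'. After: A=2 B=5 C=8 D=8 ZF=0 PC=4
Step 20: PC=4 exec 'MOV D, 5'. After: A=2 B=5 C=8 D=5 ZF=0 PC=5
Step 21: PC=5 exec 'SUB A, 1'. After: A=1 B=5 C=8 D=5 ZF=0 PC=6
Step 22: PC=6 exec 'JNZ 2'. After: A=1 B=5 C=8 D=5 ZF=0 PC=2
Step 23: PC=2 exec 'ADD D, 3'. After: A=1 B=5 C=8 D=8 ZF=0 PC=3
Step 24: PC=3 exec 'ADD C, 2'. After: A=1 B=5 C=10 D=8 ZF=0 PC=4
Step 25: PC=4 exec 'MOV D, 5'. After: A=1 B=5 C=10 D=5 ZF=0 PC=5
Step 26: PC=5 exec 'SUB A, 1'. After: A=0 B=5 C=10 D=5 ZF=1 PC=6
Step 27: PC=6 exec 'JNZ 2'. After: A=0 B=5 C=10 D=5 ZF=1 PC=7
Step 28: PC=7 exec 'HALT'. After: A=0 B=5 C=10 D=5 ZF=1 PC=7 HALTED

Answer: 0 5 10 5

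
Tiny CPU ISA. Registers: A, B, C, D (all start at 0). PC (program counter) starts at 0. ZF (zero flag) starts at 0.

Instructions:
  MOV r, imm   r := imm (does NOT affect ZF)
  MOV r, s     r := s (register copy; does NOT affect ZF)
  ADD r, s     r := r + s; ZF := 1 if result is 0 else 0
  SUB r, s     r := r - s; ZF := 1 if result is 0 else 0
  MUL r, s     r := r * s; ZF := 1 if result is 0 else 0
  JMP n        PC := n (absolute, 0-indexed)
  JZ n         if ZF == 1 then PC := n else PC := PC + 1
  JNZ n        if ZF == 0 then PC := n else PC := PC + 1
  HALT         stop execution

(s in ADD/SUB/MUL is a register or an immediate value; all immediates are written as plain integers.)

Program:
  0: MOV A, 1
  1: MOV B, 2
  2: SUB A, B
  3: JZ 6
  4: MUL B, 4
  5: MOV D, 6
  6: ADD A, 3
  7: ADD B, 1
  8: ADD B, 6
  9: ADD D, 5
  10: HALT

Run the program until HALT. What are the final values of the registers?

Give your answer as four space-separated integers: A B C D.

Step 1: PC=0 exec 'MOV A, 1'. After: A=1 B=0 C=0 D=0 ZF=0 PC=1
Step 2: PC=1 exec 'MOV B, 2'. After: A=1 B=2 C=0 D=0 ZF=0 PC=2
Step 3: PC=2 exec 'SUB A, B'. After: A=-1 B=2 C=0 D=0 ZF=0 PC=3
Step 4: PC=3 exec 'JZ 6'. After: A=-1 B=2 C=0 D=0 ZF=0 PC=4
Step 5: PC=4 exec 'MUL B, 4'. After: A=-1 B=8 C=0 D=0 ZF=0 PC=5
Step 6: PC=5 exec 'MOV D, 6'. After: A=-1 B=8 C=0 D=6 ZF=0 PC=6
Step 7: PC=6 exec 'ADD A, 3'. After: A=2 B=8 C=0 D=6 ZF=0 PC=7
Step 8: PC=7 exec 'ADD B, 1'. After: A=2 B=9 C=0 D=6 ZF=0 PC=8
Step 9: PC=8 exec 'ADD B, 6'. After: A=2 B=15 C=0 D=6 ZF=0 PC=9
Step 10: PC=9 exec 'ADD D, 5'. After: A=2 B=15 C=0 D=11 ZF=0 PC=10
Step 11: PC=10 exec 'HALT'. After: A=2 B=15 C=0 D=11 ZF=0 PC=10 HALTED

Answer: 2 15 0 11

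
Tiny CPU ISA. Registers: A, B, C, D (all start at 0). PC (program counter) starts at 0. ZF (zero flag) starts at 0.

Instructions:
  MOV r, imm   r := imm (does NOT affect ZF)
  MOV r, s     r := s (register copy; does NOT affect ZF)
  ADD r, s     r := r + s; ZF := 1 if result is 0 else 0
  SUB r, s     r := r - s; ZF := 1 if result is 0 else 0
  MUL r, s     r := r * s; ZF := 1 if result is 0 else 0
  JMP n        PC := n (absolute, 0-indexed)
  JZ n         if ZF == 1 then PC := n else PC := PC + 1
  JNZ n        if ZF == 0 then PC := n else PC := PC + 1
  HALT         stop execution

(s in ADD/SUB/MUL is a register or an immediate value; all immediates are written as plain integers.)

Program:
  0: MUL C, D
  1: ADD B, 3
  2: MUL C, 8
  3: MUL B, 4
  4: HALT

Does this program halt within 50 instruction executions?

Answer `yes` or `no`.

Step 1: PC=0 exec 'MUL C, D'. After: A=0 B=0 C=0 D=0 ZF=1 PC=1
Step 2: PC=1 exec 'ADD B, 3'. After: A=0 B=3 C=0 D=0 ZF=0 PC=2
Step 3: PC=2 exec 'MUL C, 8'. After: A=0 B=3 C=0 D=0 ZF=1 PC=3
Step 4: PC=3 exec 'MUL B, 4'. After: A=0 B=12 C=0 D=0 ZF=0 PC=4
Step 5: PC=4 exec 'HALT'. After: A=0 B=12 C=0 D=0 ZF=0 PC=4 HALTED

Answer: yes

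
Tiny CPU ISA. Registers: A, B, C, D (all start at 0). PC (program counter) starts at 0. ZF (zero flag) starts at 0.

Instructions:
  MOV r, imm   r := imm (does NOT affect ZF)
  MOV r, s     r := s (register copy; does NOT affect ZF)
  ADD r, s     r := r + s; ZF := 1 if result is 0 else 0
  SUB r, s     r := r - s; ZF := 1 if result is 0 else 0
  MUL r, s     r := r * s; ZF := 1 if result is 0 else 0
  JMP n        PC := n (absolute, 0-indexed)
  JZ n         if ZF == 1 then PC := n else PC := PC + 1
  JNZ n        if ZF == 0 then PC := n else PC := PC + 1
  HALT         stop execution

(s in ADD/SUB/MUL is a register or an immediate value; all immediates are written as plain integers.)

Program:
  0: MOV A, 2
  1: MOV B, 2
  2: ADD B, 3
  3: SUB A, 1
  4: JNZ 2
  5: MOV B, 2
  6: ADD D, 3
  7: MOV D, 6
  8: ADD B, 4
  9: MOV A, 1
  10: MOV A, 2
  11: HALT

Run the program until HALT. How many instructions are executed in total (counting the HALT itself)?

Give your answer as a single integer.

Answer: 15

Derivation:
Step 1: PC=0 exec 'MOV A, 2'. After: A=2 B=0 C=0 D=0 ZF=0 PC=1
Step 2: PC=1 exec 'MOV B, 2'. After: A=2 B=2 C=0 D=0 ZF=0 PC=2
Step 3: PC=2 exec 'ADD B, 3'. After: A=2 B=5 C=0 D=0 ZF=0 PC=3
Step 4: PC=3 exec 'SUB A, 1'. After: A=1 B=5 C=0 D=0 ZF=0 PC=4
Step 5: PC=4 exec 'JNZ 2'. After: A=1 B=5 C=0 D=0 ZF=0 PC=2
Step 6: PC=2 exec 'ADD B, 3'. After: A=1 B=8 C=0 D=0 ZF=0 PC=3
Step 7: PC=3 exec 'SUB A, 1'. After: A=0 B=8 C=0 D=0 ZF=1 PC=4
Step 8: PC=4 exec 'JNZ 2'. After: A=0 B=8 C=0 D=0 ZF=1 PC=5
Step 9: PC=5 exec 'MOV B, 2'. After: A=0 B=2 C=0 D=0 ZF=1 PC=6
Step 10: PC=6 exec 'ADD D, 3'. After: A=0 B=2 C=0 D=3 ZF=0 PC=7
Step 11: PC=7 exec 'MOV D, 6'. After: A=0 B=2 C=0 D=6 ZF=0 PC=8
Step 12: PC=8 exec 'ADD B, 4'. After: A=0 B=6 C=0 D=6 ZF=0 PC=9
Step 13: PC=9 exec 'MOV A, 1'. After: A=1 B=6 C=0 D=6 ZF=0 PC=10
Step 14: PC=10 exec 'MOV A, 2'. After: A=2 B=6 C=0 D=6 ZF=0 PC=11
Step 15: PC=11 exec 'HALT'. After: A=2 B=6 C=0 D=6 ZF=0 PC=11 HALTED
Total instructions executed: 15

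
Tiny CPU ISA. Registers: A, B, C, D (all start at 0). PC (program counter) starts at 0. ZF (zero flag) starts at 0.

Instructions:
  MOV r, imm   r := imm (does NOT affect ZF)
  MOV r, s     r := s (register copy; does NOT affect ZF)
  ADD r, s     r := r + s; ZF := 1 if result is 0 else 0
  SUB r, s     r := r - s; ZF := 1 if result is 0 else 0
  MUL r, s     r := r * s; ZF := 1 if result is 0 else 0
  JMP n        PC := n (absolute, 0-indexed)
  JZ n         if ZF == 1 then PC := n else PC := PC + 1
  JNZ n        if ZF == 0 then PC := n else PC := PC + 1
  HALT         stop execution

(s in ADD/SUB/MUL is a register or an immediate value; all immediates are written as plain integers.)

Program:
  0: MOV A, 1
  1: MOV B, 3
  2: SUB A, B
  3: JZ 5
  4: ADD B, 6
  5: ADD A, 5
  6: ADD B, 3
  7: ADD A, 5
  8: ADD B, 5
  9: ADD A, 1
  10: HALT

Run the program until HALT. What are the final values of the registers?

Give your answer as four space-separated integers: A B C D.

Step 1: PC=0 exec 'MOV A, 1'. After: A=1 B=0 C=0 D=0 ZF=0 PC=1
Step 2: PC=1 exec 'MOV B, 3'. After: A=1 B=3 C=0 D=0 ZF=0 PC=2
Step 3: PC=2 exec 'SUB A, B'. After: A=-2 B=3 C=0 D=0 ZF=0 PC=3
Step 4: PC=3 exec 'JZ 5'. After: A=-2 B=3 C=0 D=0 ZF=0 PC=4
Step 5: PC=4 exec 'ADD B, 6'. After: A=-2 B=9 C=0 D=0 ZF=0 PC=5
Step 6: PC=5 exec 'ADD A, 5'. After: A=3 B=9 C=0 D=0 ZF=0 PC=6
Step 7: PC=6 exec 'ADD B, 3'. After: A=3 B=12 C=0 D=0 ZF=0 PC=7
Step 8: PC=7 exec 'ADD A, 5'. After: A=8 B=12 C=0 D=0 ZF=0 PC=8
Step 9: PC=8 exec 'ADD B, 5'. After: A=8 B=17 C=0 D=0 ZF=0 PC=9
Step 10: PC=9 exec 'ADD A, 1'. After: A=9 B=17 C=0 D=0 ZF=0 PC=10
Step 11: PC=10 exec 'HALT'. After: A=9 B=17 C=0 D=0 ZF=0 PC=10 HALTED

Answer: 9 17 0 0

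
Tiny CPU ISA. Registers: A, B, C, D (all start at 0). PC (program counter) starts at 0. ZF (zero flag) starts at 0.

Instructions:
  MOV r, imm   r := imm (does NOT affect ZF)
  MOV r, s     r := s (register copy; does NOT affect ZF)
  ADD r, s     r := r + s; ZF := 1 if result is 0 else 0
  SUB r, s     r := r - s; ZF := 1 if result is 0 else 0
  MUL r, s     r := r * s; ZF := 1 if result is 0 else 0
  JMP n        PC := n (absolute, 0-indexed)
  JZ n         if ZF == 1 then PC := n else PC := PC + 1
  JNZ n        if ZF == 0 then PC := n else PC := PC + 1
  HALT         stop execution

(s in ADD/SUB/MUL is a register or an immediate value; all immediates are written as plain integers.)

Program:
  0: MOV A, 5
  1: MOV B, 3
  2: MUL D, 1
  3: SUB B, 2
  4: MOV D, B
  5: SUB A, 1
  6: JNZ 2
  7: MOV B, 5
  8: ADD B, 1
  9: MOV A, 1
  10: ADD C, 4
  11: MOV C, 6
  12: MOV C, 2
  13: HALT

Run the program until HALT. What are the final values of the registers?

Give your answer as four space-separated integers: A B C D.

Answer: 1 6 2 -7

Derivation:
Step 1: PC=0 exec 'MOV A, 5'. After: A=5 B=0 C=0 D=0 ZF=0 PC=1
Step 2: PC=1 exec 'MOV B, 3'. After: A=5 B=3 C=0 D=0 ZF=0 PC=2
Step 3: PC=2 exec 'MUL D, 1'. After: A=5 B=3 C=0 D=0 ZF=1 PC=3
Step 4: PC=3 exec 'SUB B, 2'. After: A=5 B=1 C=0 D=0 ZF=0 PC=4
Step 5: PC=4 exec 'MOV D, B'. After: A=5 B=1 C=0 D=1 ZF=0 PC=5
Step 6: PC=5 exec 'SUB A, 1'. After: A=4 B=1 C=0 D=1 ZF=0 PC=6
Step 7: PC=6 exec 'JNZ 2'. After: A=4 B=1 C=0 D=1 ZF=0 PC=2
Step 8: PC=2 exec 'MUL D, 1'. After: A=4 B=1 C=0 D=1 ZF=0 PC=3
Step 9: PC=3 exec 'SUB B, 2'. After: A=4 B=-1 C=0 D=1 ZF=0 PC=4
Step 10: PC=4 exec 'MOV D, B'. After: A=4 B=-1 C=0 D=-1 ZF=0 PC=5
Step 11: PC=5 exec 'SUB A, 1'. After: A=3 B=-1 C=0 D=-1 ZF=0 PC=6
Step 12: PC=6 exec 'JNZ 2'. After: A=3 B=-1 C=0 D=-1 ZF=0 PC=2
Step 13: PC=2 exec 'MUL D, 1'. After: A=3 B=-1 C=0 D=-1 ZF=0 PC=3
Step 14: PC=3 exec 'SUB B, 2'. After: A=3 B=-3 C=0 D=-1 ZF=0 PC=4
Step 15: PC=4 exec 'MOV D, B'. After: A=3 B=-3 C=0 D=-3 ZF=0 PC=5
Step 16: PC=5 exec 'SUB A, 1'. After: A=2 B=-3 C=0 D=-3 ZF=0 PC=6
Step 17: PC=6 exec 'JNZ 2'. After: A=2 B=-3 C=0 D=-3 ZF=0 PC=2
Step 18: PC=2 exec 'MUL D, 1'. After: A=2 B=-3 C=0 D=-3 ZF=0 PC=3
Step 19: PC=3 exec 'SUB B, 2'. After: A=2 B=-5 C=0 D=-3 ZF=0 PC=4
Step 20: PC=4 exec 'MOV D, B'. After: A=2 B=-5 C=0 D=-5 ZF=0 PC=5
Step 21: PC=5 exec 'SUB A, 1'. After: A=1 B=-5 C=0 D=-5 ZF=0 PC=6
Step 22: PC=6 exec 'JNZ 2'. After: A=1 B=-5 C=0 D=-5 ZF=0 PC=2
Step 23: PC=2 exec 'MUL D, 1'. After: A=1 B=-5 C=0 D=-5 ZF=0 PC=3
Step 24: PC=3 exec 'SUB B, 2'. After: A=1 B=-7 C=0 D=-5 ZF=0 PC=4
Step 25: PC=4 exec 'MOV D, B'. After: A=1 B=-7 C=0 D=-7 ZF=0 PC=5
Step 26: PC=5 exec 'SUB A, 1'. After: A=0 B=-7 C=0 D=-7 ZF=1 PC=6
Step 27: PC=6 exec 'JNZ 2'. After: A=0 B=-7 C=0 D=-7 ZF=1 PC=7
Step 28: PC=7 exec 'MOV B, 5'. After: A=0 B=5 C=0 D=-7 ZF=1 PC=8
Step 29: PC=8 exec 'ADD B, 1'. After: A=0 B=6 C=0 D=-7 ZF=0 PC=9
Step 30: PC=9 exec 'MOV A, 1'. After: A=1 B=6 C=0 D=-7 ZF=0 PC=10
Step 31: PC=10 exec 'ADD C, 4'. After: A=1 B=6 C=4 D=-7 ZF=0 PC=11
Step 32: PC=11 exec 'MOV C, 6'. After: A=1 B=6 C=6 D=-7 ZF=0 PC=12
Step 33: PC=12 exec 'MOV C, 2'. After: A=1 B=6 C=2 D=-7 ZF=0 PC=13
Step 34: PC=13 exec 'HALT'. After: A=1 B=6 C=2 D=-7 ZF=0 PC=13 HALTED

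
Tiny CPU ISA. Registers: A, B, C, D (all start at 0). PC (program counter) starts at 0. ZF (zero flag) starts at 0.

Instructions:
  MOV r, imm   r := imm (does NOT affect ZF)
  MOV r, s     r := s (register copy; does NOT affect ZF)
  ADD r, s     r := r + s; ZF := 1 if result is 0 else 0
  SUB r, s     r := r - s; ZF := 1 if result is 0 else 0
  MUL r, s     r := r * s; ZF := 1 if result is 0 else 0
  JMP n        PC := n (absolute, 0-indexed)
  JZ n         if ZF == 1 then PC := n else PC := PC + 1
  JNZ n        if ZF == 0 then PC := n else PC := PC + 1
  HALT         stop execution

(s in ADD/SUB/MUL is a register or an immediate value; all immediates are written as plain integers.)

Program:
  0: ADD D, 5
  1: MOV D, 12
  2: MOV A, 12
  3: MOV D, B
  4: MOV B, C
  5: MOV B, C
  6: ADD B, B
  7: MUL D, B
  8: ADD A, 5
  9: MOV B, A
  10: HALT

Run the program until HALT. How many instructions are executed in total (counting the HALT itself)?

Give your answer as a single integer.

Step 1: PC=0 exec 'ADD D, 5'. After: A=0 B=0 C=0 D=5 ZF=0 PC=1
Step 2: PC=1 exec 'MOV D, 12'. After: A=0 B=0 C=0 D=12 ZF=0 PC=2
Step 3: PC=2 exec 'MOV A, 12'. After: A=12 B=0 C=0 D=12 ZF=0 PC=3
Step 4: PC=3 exec 'MOV D, B'. After: A=12 B=0 C=0 D=0 ZF=0 PC=4
Step 5: PC=4 exec 'MOV B, C'. After: A=12 B=0 C=0 D=0 ZF=0 PC=5
Step 6: PC=5 exec 'MOV B, C'. After: A=12 B=0 C=0 D=0 ZF=0 PC=6
Step 7: PC=6 exec 'ADD B, B'. After: A=12 B=0 C=0 D=0 ZF=1 PC=7
Step 8: PC=7 exec 'MUL D, B'. After: A=12 B=0 C=0 D=0 ZF=1 PC=8
Step 9: PC=8 exec 'ADD A, 5'. After: A=17 B=0 C=0 D=0 ZF=0 PC=9
Step 10: PC=9 exec 'MOV B, A'. After: A=17 B=17 C=0 D=0 ZF=0 PC=10
Step 11: PC=10 exec 'HALT'. After: A=17 B=17 C=0 D=0 ZF=0 PC=10 HALTED
Total instructions executed: 11

Answer: 11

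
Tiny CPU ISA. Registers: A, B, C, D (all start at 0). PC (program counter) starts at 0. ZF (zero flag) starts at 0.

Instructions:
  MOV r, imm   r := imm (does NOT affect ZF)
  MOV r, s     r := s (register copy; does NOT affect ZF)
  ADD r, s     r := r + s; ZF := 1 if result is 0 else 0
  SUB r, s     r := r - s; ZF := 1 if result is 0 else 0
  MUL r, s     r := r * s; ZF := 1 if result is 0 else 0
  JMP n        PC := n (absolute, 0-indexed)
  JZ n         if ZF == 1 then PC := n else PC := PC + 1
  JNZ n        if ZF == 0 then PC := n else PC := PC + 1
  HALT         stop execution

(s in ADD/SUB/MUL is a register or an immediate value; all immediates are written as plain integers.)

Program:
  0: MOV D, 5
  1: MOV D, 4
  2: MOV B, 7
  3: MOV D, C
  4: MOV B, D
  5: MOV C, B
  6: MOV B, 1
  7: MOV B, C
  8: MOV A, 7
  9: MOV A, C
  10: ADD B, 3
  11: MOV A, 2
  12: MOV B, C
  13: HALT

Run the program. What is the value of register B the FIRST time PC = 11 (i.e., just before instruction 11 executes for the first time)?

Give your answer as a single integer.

Step 1: PC=0 exec 'MOV D, 5'. After: A=0 B=0 C=0 D=5 ZF=0 PC=1
Step 2: PC=1 exec 'MOV D, 4'. After: A=0 B=0 C=0 D=4 ZF=0 PC=2
Step 3: PC=2 exec 'MOV B, 7'. After: A=0 B=7 C=0 D=4 ZF=0 PC=3
Step 4: PC=3 exec 'MOV D, C'. After: A=0 B=7 C=0 D=0 ZF=0 PC=4
Step 5: PC=4 exec 'MOV B, D'. After: A=0 B=0 C=0 D=0 ZF=0 PC=5
Step 6: PC=5 exec 'MOV C, B'. After: A=0 B=0 C=0 D=0 ZF=0 PC=6
Step 7: PC=6 exec 'MOV B, 1'. After: A=0 B=1 C=0 D=0 ZF=0 PC=7
Step 8: PC=7 exec 'MOV B, C'. After: A=0 B=0 C=0 D=0 ZF=0 PC=8
Step 9: PC=8 exec 'MOV A, 7'. After: A=7 B=0 C=0 D=0 ZF=0 PC=9
Step 10: PC=9 exec 'MOV A, C'. After: A=0 B=0 C=0 D=0 ZF=0 PC=10
Step 11: PC=10 exec 'ADD B, 3'. After: A=0 B=3 C=0 D=0 ZF=0 PC=11
First time PC=11: B=3

3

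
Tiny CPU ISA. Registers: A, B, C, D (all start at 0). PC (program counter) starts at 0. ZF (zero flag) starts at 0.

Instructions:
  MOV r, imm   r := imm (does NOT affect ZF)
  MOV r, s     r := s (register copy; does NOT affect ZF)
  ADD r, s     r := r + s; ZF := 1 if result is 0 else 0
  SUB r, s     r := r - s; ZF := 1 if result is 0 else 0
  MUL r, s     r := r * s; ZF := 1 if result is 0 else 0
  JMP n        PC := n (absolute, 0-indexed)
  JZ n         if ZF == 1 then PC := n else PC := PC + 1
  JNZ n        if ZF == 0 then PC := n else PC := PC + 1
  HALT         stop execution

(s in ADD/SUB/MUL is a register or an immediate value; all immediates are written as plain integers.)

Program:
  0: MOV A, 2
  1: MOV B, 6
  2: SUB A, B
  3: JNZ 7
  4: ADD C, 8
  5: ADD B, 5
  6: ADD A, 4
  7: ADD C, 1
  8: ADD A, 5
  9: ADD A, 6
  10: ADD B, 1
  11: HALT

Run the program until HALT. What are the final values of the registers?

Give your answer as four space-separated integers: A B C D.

Step 1: PC=0 exec 'MOV A, 2'. After: A=2 B=0 C=0 D=0 ZF=0 PC=1
Step 2: PC=1 exec 'MOV B, 6'. After: A=2 B=6 C=0 D=0 ZF=0 PC=2
Step 3: PC=2 exec 'SUB A, B'. After: A=-4 B=6 C=0 D=0 ZF=0 PC=3
Step 4: PC=3 exec 'JNZ 7'. After: A=-4 B=6 C=0 D=0 ZF=0 PC=7
Step 5: PC=7 exec 'ADD C, 1'. After: A=-4 B=6 C=1 D=0 ZF=0 PC=8
Step 6: PC=8 exec 'ADD A, 5'. After: A=1 B=6 C=1 D=0 ZF=0 PC=9
Step 7: PC=9 exec 'ADD A, 6'. After: A=7 B=6 C=1 D=0 ZF=0 PC=10
Step 8: PC=10 exec 'ADD B, 1'. After: A=7 B=7 C=1 D=0 ZF=0 PC=11
Step 9: PC=11 exec 'HALT'. After: A=7 B=7 C=1 D=0 ZF=0 PC=11 HALTED

Answer: 7 7 1 0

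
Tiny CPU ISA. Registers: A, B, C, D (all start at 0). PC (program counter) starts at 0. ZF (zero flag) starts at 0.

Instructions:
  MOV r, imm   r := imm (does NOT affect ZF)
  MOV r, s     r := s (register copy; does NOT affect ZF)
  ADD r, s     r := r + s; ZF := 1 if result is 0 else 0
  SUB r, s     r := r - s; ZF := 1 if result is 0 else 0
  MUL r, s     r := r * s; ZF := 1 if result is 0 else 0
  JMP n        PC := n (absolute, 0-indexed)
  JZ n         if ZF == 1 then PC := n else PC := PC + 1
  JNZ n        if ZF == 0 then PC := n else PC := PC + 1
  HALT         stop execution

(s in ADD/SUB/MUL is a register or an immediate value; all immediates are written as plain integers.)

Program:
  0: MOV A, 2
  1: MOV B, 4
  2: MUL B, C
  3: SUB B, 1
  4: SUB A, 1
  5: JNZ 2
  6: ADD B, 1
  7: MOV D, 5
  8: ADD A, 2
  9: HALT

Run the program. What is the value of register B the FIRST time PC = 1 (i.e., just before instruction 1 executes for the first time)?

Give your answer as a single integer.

Step 1: PC=0 exec 'MOV A, 2'. After: A=2 B=0 C=0 D=0 ZF=0 PC=1
First time PC=1: B=0

0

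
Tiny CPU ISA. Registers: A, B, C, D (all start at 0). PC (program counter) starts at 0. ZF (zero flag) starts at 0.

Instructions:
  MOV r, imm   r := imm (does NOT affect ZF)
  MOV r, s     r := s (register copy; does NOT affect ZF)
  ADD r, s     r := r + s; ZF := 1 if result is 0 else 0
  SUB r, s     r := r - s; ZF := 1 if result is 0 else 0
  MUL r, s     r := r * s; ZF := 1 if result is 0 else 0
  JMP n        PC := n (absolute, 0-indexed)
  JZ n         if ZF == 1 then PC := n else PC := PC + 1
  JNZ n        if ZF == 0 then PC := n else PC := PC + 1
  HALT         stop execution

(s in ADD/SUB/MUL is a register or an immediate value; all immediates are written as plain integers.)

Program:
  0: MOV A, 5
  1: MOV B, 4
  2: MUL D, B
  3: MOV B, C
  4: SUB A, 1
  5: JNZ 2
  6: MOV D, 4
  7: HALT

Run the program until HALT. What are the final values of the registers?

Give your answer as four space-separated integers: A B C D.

Step 1: PC=0 exec 'MOV A, 5'. After: A=5 B=0 C=0 D=0 ZF=0 PC=1
Step 2: PC=1 exec 'MOV B, 4'. After: A=5 B=4 C=0 D=0 ZF=0 PC=2
Step 3: PC=2 exec 'MUL D, B'. After: A=5 B=4 C=0 D=0 ZF=1 PC=3
Step 4: PC=3 exec 'MOV B, C'. After: A=5 B=0 C=0 D=0 ZF=1 PC=4
Step 5: PC=4 exec 'SUB A, 1'. After: A=4 B=0 C=0 D=0 ZF=0 PC=5
Step 6: PC=5 exec 'JNZ 2'. After: A=4 B=0 C=0 D=0 ZF=0 PC=2
Step 7: PC=2 exec 'MUL D, B'. After: A=4 B=0 C=0 D=0 ZF=1 PC=3
Step 8: PC=3 exec 'MOV B, C'. After: A=4 B=0 C=0 D=0 ZF=1 PC=4
Step 9: PC=4 exec 'SUB A, 1'. After: A=3 B=0 C=0 D=0 ZF=0 PC=5
Step 10: PC=5 exec 'JNZ 2'. After: A=3 B=0 C=0 D=0 ZF=0 PC=2
Step 11: PC=2 exec 'MUL D, B'. After: A=3 B=0 C=0 D=0 ZF=1 PC=3
Step 12: PC=3 exec 'MOV B, C'. After: A=3 B=0 C=0 D=0 ZF=1 PC=4
Step 13: PC=4 exec 'SUB A, 1'. After: A=2 B=0 C=0 D=0 ZF=0 PC=5
Step 14: PC=5 exec 'JNZ 2'. After: A=2 B=0 C=0 D=0 ZF=0 PC=2
Step 15: PC=2 exec 'MUL D, B'. After: A=2 B=0 C=0 D=0 ZF=1 PC=3
Step 16: PC=3 exec 'MOV B, C'. After: A=2 B=0 C=0 D=0 ZF=1 PC=4
Step 17: PC=4 exec 'SUB A, 1'. After: A=1 B=0 C=0 D=0 ZF=0 PC=5
Step 18: PC=5 exec 'JNZ 2'. After: A=1 B=0 C=0 D=0 ZF=0 PC=2
Step 19: PC=2 exec 'MUL D, B'. After: A=1 B=0 C=0 D=0 ZF=1 PC=3
Step 20: PC=3 exec 'MOV B, C'. After: A=1 B=0 C=0 D=0 ZF=1 PC=4
Step 21: PC=4 exec 'SUB A, 1'. After: A=0 B=0 C=0 D=0 ZF=1 PC=5
Step 22: PC=5 exec 'JNZ 2'. After: A=0 B=0 C=0 D=0 ZF=1 PC=6
Step 23: PC=6 exec 'MOV D, 4'. After: A=0 B=0 C=0 D=4 ZF=1 PC=7
Step 24: PC=7 exec 'HALT'. After: A=0 B=0 C=0 D=4 ZF=1 PC=7 HALTED

Answer: 0 0 0 4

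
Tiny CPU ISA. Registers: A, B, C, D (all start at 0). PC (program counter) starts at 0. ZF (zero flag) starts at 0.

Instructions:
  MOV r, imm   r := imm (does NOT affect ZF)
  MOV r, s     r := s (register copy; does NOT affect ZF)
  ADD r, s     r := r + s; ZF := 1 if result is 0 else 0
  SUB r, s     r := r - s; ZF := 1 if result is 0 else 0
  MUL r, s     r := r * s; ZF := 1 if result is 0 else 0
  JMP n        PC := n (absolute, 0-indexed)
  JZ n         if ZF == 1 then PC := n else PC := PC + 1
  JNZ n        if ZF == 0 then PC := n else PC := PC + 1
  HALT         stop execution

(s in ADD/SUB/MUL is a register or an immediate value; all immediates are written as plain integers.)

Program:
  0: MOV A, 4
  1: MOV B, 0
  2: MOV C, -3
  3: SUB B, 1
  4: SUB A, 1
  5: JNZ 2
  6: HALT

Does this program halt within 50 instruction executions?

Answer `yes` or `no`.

Step 1: PC=0 exec 'MOV A, 4'. After: A=4 B=0 C=0 D=0 ZF=0 PC=1
Step 2: PC=1 exec 'MOV B, 0'. After: A=4 B=0 C=0 D=0 ZF=0 PC=2
Step 3: PC=2 exec 'MOV C, -3'. After: A=4 B=0 C=-3 D=0 ZF=0 PC=3
Step 4: PC=3 exec 'SUB B, 1'. After: A=4 B=-1 C=-3 D=0 ZF=0 PC=4
Step 5: PC=4 exec 'SUB A, 1'. After: A=3 B=-1 C=-3 D=0 ZF=0 PC=5
Step 6: PC=5 exec 'JNZ 2'. After: A=3 B=-1 C=-3 D=0 ZF=0 PC=2
Step 7: PC=2 exec 'MOV C, -3'. After: A=3 B=-1 C=-3 D=0 ZF=0 PC=3
Step 8: PC=3 exec 'SUB B, 1'. After: A=3 B=-2 C=-3 D=0 ZF=0 PC=4
Step 9: PC=4 exec 'SUB A, 1'. After: A=2 B=-2 C=-3 D=0 ZF=0 PC=5
Step 10: PC=5 exec 'JNZ 2'. After: A=2 B=-2 C=-3 D=0 ZF=0 PC=2
Step 11: PC=2 exec 'MOV C, -3'. After: A=2 B=-2 C=-3 D=0 ZF=0 PC=3
Step 12: PC=3 exec 'SUB B, 1'. After: A=2 B=-3 C=-3 D=0 ZF=0 PC=4
Step 13: PC=4 exec 'SUB A, 1'. After: A=1 B=-3 C=-3 D=0 ZF=0 PC=5
Step 14: PC=5 exec 'JNZ 2'. After: A=1 B=-3 C=-3 D=0 ZF=0 PC=2
Step 15: PC=2 exec 'MOV C, -3'. After: A=1 B=-3 C=-3 D=0 ZF=0 PC=3
Step 16: PC=3 exec 'SUB B, 1'. After: A=1 B=-4 C=-3 D=0 ZF=0 PC=4
Step 17: PC=4 exec 'SUB A, 1'. After: A=0 B=-4 C=-3 D=0 ZF=1 PC=5
Step 18: PC=5 exec 'JNZ 2'. After: A=0 B=-4 C=-3 D=0 ZF=1 PC=6
Step 19: PC=6 exec 'HALT'. After: A=0 B=-4 C=-3 D=0 ZF=1 PC=6 HALTED

Answer: yes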